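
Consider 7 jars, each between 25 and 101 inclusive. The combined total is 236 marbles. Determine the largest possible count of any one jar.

To make one jar as large as possible, make the other 6 as small as possible.
The other 6 contribute at least 6 × 25 = 150, leaving at most 236 − 150 = 86.
Since 86 ≤ 101, this is achievable: one at 86 and 6 at 25.

86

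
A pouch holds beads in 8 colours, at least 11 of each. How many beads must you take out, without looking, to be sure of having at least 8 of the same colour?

57

You could draw 7 of every colour without reaching 8 of any — 56 in all.
One more forces 8 of some colour, so 56 + 1 = 57.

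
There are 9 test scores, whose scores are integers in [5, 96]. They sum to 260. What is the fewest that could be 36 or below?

If only k of them are at most 36, the other 9 − k are at least 37, so the total is at least (9 − k)·37 + k·5.
This is ≤ 260, so (9 − k)·37 + 5k ≤ 260, which gives k ≥ 3.
Exactly 3 works: 3 values at 5 and 6 at 37 total 237; raise one of the low values by 23 (still ≤ 36) to hit 260.

3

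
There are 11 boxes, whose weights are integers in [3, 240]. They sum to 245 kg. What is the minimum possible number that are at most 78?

9

Each value above 78 is at least 79, contributing at least 79 − 3 = 76 above the floor 3.
The sum exceeds the floor total 33 by 212, so at most ⌊212/76⌋ = 2 exceed 78, and at least 9 are ≤ 78.
Exactly 9 works: 9 values at 3 and 2 at 79 total 185; raise one of the low values by 60 (still ≤ 78) to hit 245.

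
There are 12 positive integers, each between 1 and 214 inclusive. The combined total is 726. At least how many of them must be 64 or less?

1

Each value above 64 is at least 65, contributing at least 65 − 1 = 64 above the floor 1.
The sum exceeds the floor total 12 by 714, so at most ⌊714/64⌋ = 11 exceed 64, and at least 1 are ≤ 64.
Exactly 1 works: 1 value at 1 and 11 at 65 total 716; raise one of the low values by 10 (still ≤ 64) to hit 726.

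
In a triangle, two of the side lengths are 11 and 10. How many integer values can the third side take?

19

The triangle inequality gives |11 − 10| < c < 11 + 10, i.e. 1 < c < 21.
So c can be any integer from 2 to 20: 19 values.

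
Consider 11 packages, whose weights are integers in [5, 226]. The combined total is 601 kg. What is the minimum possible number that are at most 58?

1

Each value above 58 is at least 59, contributing at least 59 − 5 = 54 above the floor 5.
The sum exceeds the floor total 55 by 546, so at most ⌊546/54⌋ = 10 exceed 58, and at least 1 are ≤ 58.
Exactly 1 works: 1 value at 5 and 10 at 59 total 595; raise one of the low values by 6 (still ≤ 58) to hit 601.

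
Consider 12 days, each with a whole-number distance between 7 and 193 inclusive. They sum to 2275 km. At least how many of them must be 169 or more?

If only k of them are at least 169, the other 12 − k are at most 168, so the total is at most k·193 + (12 − k)·168.
This must reach 2275, so k·193 + (12 − k)·168 ≥ 2275, giving k ≥ 11.
Exactly 11 works: 11 values at 193 and 1 at 168 total 2291; lower one of the high values by 16 (still ≥ 169) to hit 2275.

11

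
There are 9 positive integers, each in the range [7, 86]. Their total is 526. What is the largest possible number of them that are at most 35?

4

Each value at 35 or below falls at least 86 − 35 = 51 short of the ceiling 86.
The ceiling total is 9 × 86 = 774, and we need 526, so at most ⌊(774 − 526)/51⌋ = 4 can be that low.
k = 4 is achieved by 4 values at 35 and 5 at 86, total 570; lower one of the 86's by 44 (still > 35) to reach 526.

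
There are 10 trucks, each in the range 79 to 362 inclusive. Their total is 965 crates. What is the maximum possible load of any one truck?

254

Maximizing one value means minimizing the remaining 9.
The other 9 contribute at least 9 × 79 = 711, leaving at most 965 − 711 = 254.
Since 254 ≤ 362, this is achievable: one at 254 and 9 at 79.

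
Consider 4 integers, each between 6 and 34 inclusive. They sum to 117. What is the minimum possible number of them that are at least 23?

Each value short of 23 is at most 22, costing at least 34 − 22 = 12 against the maximum total of 136.
We can afford to lose at most 136 − 117 = 19, so at most ⌊19/12⌋ = 1 fall short, and at least 3 are ≥ 23.
Exactly 3 works: 3 values at 34 and 1 at 22 total 124; lower one of the high values by 7 (still ≥ 23) to hit 117.

3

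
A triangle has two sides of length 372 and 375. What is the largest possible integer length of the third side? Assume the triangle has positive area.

The third side must be less than 372 + 375 = 747.
The largest integer below 747 is 746.

746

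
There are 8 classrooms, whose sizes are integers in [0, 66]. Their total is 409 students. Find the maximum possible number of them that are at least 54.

If k of the values are ≥ 54, the total is ≥ 54k + 0(8 − k).
Setting 54k + 0(8 − k) ≤ 409 gives 54k ≤ 409, so k ≤ 7.
k = 7 is achieved by 7 values at 54 and 1 at 0, total 378; add 31 to one value (staying below 54) to reach 409.

7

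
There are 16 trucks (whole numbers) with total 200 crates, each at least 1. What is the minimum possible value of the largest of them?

The average is 200/16 > 12, so not all 16 can be 12 or less; the largest is ≥ 13.
Achievable: 8 of them at 13 and 8 at 12 total 200.

13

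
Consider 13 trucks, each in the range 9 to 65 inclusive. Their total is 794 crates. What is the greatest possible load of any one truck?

Maximizing one value means minimizing the remaining 12.
The other 12 contribute at least 12 × 9 = 108, leaving at most 794 − 108 = 686.
But each truck is capped at 65, so the maximum is 65.
Achievable: one at 65 and the other 12 totalling 729, which fits since 12 × 9 ≤ 729 ≤ 12 × 65.

65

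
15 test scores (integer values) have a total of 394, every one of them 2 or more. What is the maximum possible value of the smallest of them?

If every one of the 15 were at least 27, the total would be at least 15 × 27 = 405 > 394.
Achievable: 11 of them at 26 and 4 at 27 total 394.

26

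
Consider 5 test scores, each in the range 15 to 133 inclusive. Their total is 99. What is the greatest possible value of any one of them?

To make one score as large as possible, make the other 4 as small as possible.
The other 4 contribute at least 4 × 15 = 60, leaving at most 99 − 60 = 39.
Since 39 ≤ 133, this is achievable: one at 39 and 4 at 15.

39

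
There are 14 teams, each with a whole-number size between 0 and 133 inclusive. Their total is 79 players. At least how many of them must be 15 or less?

10

If only k of them are at most 15, the other 14 − k are at least 16, so the total is at least (14 − k)·16 + k·0.
This is ≤ 79, so (14 − k)·16 + 0k ≤ 79, which gives k ≥ 10.
Exactly 10 works: 10 values at 0 and 4 at 16 total 64; raise one of the low values by 15 (still ≤ 15) to hit 79.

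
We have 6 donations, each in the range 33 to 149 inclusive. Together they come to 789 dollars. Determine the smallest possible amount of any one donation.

Minimizing one value means maximizing the remaining 5.
The other 5 contribute at most 5 × 149 = 745, leaving at least 789 − 745 = 44.
Since 44 ≥ 33, this is achievable: one at 44 and 5 at 149.

44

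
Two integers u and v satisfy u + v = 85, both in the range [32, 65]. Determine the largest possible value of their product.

With u + v fixed, uv peaks when the two are closest together.
Taking u = 42 and v = 43 (both in [32, 65]) gives uv = 1806.

1806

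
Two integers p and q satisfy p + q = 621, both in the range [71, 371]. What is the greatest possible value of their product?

For a fixed sum, the product pq is largest when p and q are as close as possible.
Taking p = 310 and q = 311 (both in [71, 371]) gives pq = 96410.

96410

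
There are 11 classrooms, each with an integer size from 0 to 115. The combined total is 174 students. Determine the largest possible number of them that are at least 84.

If k of the values are ≥ 84, the total is ≥ 84k + 0(11 − k).
Setting 84k + 0(11 − k) ≤ 174 gives 84k ≤ 174, so k ≤ 2.
k = 2 is achieved by 2 values at 84 and 9 at 0, total 168; add 6 to one value (staying below 84) to reach 174.

2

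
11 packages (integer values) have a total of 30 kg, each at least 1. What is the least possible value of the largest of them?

The 11 values sum to 30, so their maximum is at least ⌈30/11⌉ = 3.
Achievable: 8 of them at 3 and 3 at 2 total 30.

3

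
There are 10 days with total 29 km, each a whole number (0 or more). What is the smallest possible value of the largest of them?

The 10 values sum to 29, so their maximum is at least ⌈29/10⌉ = 3.
Achievable: 9 of them at 3 and 1 at 2 total 29.

3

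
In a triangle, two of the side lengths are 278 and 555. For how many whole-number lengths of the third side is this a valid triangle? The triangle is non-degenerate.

The triangle inequality gives |278 − 555| < c < 278 + 555, i.e. 277 < c < 833.
So c can be any integer from 278 to 832: 555 values.

555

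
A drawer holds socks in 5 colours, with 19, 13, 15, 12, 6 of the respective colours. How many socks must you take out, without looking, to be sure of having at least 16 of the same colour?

62

In the worst case you take as many as possible of each colour without reaching 16: 15 + 13 + 15 + 12 + 6 = 61.
The next one must give 16 of some colour, so 61 + 1 = 62.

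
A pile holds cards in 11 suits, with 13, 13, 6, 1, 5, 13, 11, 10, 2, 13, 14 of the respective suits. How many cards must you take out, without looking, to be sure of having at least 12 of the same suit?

In the worst case you take as many as possible of each suit without reaching 12: 11 + 11 + 6 + 1 + 5 + 11 + 11 + 10 + 2 + 11 + 11 = 90.
The next one must give 12 of some suit, so 90 + 1 = 91.

91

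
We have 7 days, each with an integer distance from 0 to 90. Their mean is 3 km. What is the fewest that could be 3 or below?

The total is 7 × 3 = 21.
If only k of them are at most 3, the other 7 − k are at least 4, so the total is at least (7 − k)·4 + k·0.
This is ≤ 21, so (7 − k)·4 + 0k ≤ 21, which gives k ≥ 2.
Exactly 2 works: 2 values at 0 and 5 at 4 total 20; raise one of the low values by 1 (still ≤ 3) to hit 21.

2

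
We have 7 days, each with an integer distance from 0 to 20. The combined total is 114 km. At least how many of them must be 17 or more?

Each value short of 17 is at most 16, costing at least 20 − 16 = 4 against the maximum total of 140.
We can afford to lose at most 140 − 114 = 26, so at most ⌊26/4⌋ = 6 fall short, and at least 1 are ≥ 17.
Exactly 1 works: 1 value at 20 and 6 at 16 total 116; lower one of the high values by 2 (still ≥ 17) to hit 114.

1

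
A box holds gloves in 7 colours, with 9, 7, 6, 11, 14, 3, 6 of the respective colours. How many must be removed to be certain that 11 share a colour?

52

In the worst case you take as many as possible of each colour without reaching 11: 9 + 7 + 6 + 10 + 10 + 3 + 6 = 51.
The next one must give 11 of some colour, so 51 + 1 = 52.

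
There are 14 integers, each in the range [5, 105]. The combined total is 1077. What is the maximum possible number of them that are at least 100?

10

If k of the values are ≥ 100, the total is ≥ 100k + 5(14 − k).
Setting 100k + 5(14 − k) ≤ 1077 gives 95k ≤ 1007, so k ≤ 10.
k = 10 is achieved by 10 values at 100 and 4 at 5, total 1020; add 57 to one value (staying below 100) to reach 1077.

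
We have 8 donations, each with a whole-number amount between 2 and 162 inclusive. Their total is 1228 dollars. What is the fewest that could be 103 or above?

If only k of them are at least 103, the other 8 − k are at most 102, so the total is at most k·162 + (8 − k)·102.
This must reach 1228, so k·162 + (8 − k)·102 ≥ 1228, giving k ≥ 7.
Exactly 7 works: 7 values at 162 and 1 at 102 total 1236; lower one of the high values by 8 (still ≥ 103) to hit 1228.

7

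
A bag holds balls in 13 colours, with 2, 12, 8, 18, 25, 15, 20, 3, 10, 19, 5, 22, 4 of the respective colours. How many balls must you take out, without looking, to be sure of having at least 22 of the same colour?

159

In the worst case you take as many as possible of each colour without reaching 22: 2 + 12 + 8 + 18 + 21 + 15 + 20 + 3 + 10 + 19 + 5 + 21 + 4 = 158.
The next one must give 22 of some colour, so 158 + 1 = 159.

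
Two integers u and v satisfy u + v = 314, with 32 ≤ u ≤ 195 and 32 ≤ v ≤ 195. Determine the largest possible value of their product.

For a fixed sum, the product uv is largest when u and v are as close as possible.
Taking u = 157 and v = 157 (both in [32, 195]) gives uv = 24649.

24649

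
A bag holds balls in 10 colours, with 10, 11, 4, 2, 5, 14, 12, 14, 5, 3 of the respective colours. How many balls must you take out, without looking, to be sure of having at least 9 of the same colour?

In the worst case you take as many as possible of each colour without reaching 9: 8 + 8 + 4 + 2 + 5 + 8 + 8 + 8 + 5 + 3 = 59.
The next one must give 9 of some colour, so 59 + 1 = 60.

60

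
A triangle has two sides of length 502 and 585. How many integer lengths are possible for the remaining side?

1003

The triangle inequality gives |502 − 585| < c < 502 + 585, i.e. 83 < c < 1087.
So c can be any integer from 84 to 1086: 1003 values.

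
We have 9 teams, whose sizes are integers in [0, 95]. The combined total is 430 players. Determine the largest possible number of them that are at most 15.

Each value at 15 or below falls at least 95 − 15 = 80 short of the ceiling 95.
The ceiling total is 9 × 95 = 855, and we need 430, so at most ⌊(855 − 430)/80⌋ = 5 can be that low.
k = 5 is achieved by 5 values at 15 and 4 at 95, total 455; lower one of the 95's by 25 (still > 15) to reach 430.

5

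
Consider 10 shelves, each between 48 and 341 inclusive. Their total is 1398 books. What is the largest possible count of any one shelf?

341

Maximizing one value means minimizing the remaining 9.
The other 9 contribute at least 9 × 48 = 432, leaving at most 1398 − 432 = 966.
But each shelf is capped at 341, so the maximum is 341.
Achievable: one at 341 and the other 9 totalling 1057, which fits since 9 × 48 ≤ 1057 ≤ 9 × 341.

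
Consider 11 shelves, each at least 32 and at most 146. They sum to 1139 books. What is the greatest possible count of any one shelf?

To make one shelf as large as possible, make the other 10 as small as possible.
The other 10 contribute at least 10 × 32 = 320, leaving at most 1139 − 320 = 819.
But each shelf is capped at 146, so the maximum is 146.
Achievable: one at 146 and the other 10 totalling 993, which fits since 10 × 32 ≤ 993 ≤ 10 × 146.

146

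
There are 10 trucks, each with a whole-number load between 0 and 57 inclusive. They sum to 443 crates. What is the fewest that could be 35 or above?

5

Each value short of 35 is at most 34, costing at least 57 − 34 = 23 against the maximum total of 570.
We can afford to lose at most 570 − 443 = 127, so at most ⌊127/23⌋ = 5 fall short, and at least 5 are ≥ 35.
Exactly 5 works: 5 values at 57 and 5 at 34 total 455; lower one of the high values by 12 (still ≥ 35) to hit 443.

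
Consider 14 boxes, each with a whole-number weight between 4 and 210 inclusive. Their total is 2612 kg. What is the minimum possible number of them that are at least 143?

10

If only k of them are at least 143, the other 14 − k are at most 142, so the total is at most k·210 + (14 − k)·142.
This must reach 2612, so k·210 + (14 − k)·142 ≥ 2612, giving k ≥ 10.
Exactly 10 works: 10 values at 210 and 4 at 142 total 2668; lower one of the high values by 56 (still ≥ 143) to hit 2612.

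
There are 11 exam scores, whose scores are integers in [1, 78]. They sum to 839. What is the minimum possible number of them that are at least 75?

If only k of them are at least 75, the other 11 − k are at most 74, so the total is at most k·78 + (11 − k)·74.
This must reach 839, so k·78 + (11 − k)·74 ≥ 839, giving k ≥ 7.
Exactly 7 works: 7 values at 78 and 4 at 74 total 842; lower one of the high values by 3 (still ≥ 75) to hit 839.

7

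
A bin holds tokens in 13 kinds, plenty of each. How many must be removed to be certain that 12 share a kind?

144

In the worst case you draw 11 of each of the 13 kinds: 13 × 11 = 143.
One more forces 12 of some kind, so 143 + 1 = 144.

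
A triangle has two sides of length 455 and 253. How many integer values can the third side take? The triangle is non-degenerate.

505

The triangle inequality gives |455 − 253| < c < 455 + 253, i.e. 202 < c < 708.
So c can be any integer from 203 to 707: 505 values.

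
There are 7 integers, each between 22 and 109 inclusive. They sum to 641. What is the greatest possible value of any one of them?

109

To make one integer as large as possible, make the other 6 as small as possible.
The other 6 contribute at least 6 × 22 = 132, leaving at most 641 − 132 = 509.
But each integer is capped at 109, so the maximum is 109.
Achievable: one at 109 and the other 6 totalling 532, which fits since 6 × 22 ≤ 532 ≤ 6 × 109.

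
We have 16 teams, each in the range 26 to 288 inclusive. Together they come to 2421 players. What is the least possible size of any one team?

26

Minimizing one value means maximizing the remaining 15.
The other 15 can take up 15 × 288 = 4320 ≥ 2421 − 26, so one team can sit at its floor of 26.
Achievable: one at 26 and the other 15 totalling 2395, which fits since 15 × 26 ≤ 2395 ≤ 15 × 288.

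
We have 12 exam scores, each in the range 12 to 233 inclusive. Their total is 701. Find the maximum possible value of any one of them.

To make one score as large as possible, make the other 11 as small as possible.
The other 11 contribute at least 11 × 12 = 132, leaving at most 701 − 132 = 569.
But each score is capped at 233, so the maximum is 233.
Achievable: one at 233 and the other 11 totalling 468, which fits since 11 × 12 ≤ 468 ≤ 11 × 233.

233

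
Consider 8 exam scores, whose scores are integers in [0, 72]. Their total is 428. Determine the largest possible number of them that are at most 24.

3

Each value at 24 or below falls at least 72 − 24 = 48 short of the ceiling 72.
The ceiling total is 8 × 72 = 576, and we need 428, so at most ⌊(576 − 428)/48⌋ = 3 can be that low.
k = 3 is achieved by 3 values at 24 and 5 at 72, total 432; lower one of the 72's by 4 (still > 24) to reach 428.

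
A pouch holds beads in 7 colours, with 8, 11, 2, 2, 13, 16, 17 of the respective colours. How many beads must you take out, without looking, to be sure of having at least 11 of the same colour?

53

In the worst case you take as many as possible of each colour without reaching 11: 8 + 10 + 2 + 2 + 10 + 10 + 10 = 52.
The next one must give 11 of some colour, so 52 + 1 = 53.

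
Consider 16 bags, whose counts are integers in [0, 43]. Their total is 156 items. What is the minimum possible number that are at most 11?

If only k of them are at most 11, the other 16 − k are at least 12, so the total is at least (16 − k)·12 + k·0.
This is ≤ 156, so (16 − k)·12 + 0k ≤ 156, which gives k ≥ 3.
Exactly 3 works: 3 values at 0 and 13 at 12 total 156.

3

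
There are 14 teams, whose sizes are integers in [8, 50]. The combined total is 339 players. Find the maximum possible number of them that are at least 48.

5

With k values at 48 or above and the rest at least 8, the sum is at least 112 + 40k.
Since the sum is 339, we need 40k ≤ 227, i.e. k ≤ 5.
k = 5 is achieved by 5 values at 48 and 9 at 8, total 312; add 27 to one value (staying below 48) to reach 339.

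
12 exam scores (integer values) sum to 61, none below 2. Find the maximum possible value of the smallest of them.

If every one of the 12 were at least 6, the total would be at least 12 × 6 = 72 > 61.
Achievable: 11 of them at 5 and 1 at 6 total 61.

5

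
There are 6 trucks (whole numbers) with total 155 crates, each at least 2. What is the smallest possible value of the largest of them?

26

If every one of the 6 were at most 25, the total would be at most 6 × 25 = 150 < 155.
Equality holds with 5 values of 26 and 1 value of 25.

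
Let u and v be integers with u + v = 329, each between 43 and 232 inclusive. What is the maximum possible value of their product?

With u + v fixed, uv peaks when the two are closest together.
Taking u = 164 and v = 165 (both in [43, 232]) gives uv = 27060.

27060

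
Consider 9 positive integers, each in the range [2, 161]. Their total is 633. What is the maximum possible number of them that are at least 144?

Suppose k of them are at least 144. Those contribute at least 144 each and the other 9 − k at least 2 each.
So the total is at least 144k + 2(9 − k) = 18 + 142k. This must be ≤ 633, giving k ≤ 4.
k = 4 is achieved by 4 values at 144 and 5 at 2, total 586; add 47 to one value (staying below 144) to reach 633.

4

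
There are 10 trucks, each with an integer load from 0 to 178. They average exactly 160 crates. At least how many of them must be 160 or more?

The total is 10 × 160 = 1600.
If only k of them are at least 160, the other 10 − k are at most 159, so the total is at most k·178 + (10 − k)·159.
This must reach 1600, so k·178 + (10 − k)·159 ≥ 1600, giving k ≥ 1.
Exactly 1 works: 1 value at 178 and 9 at 159 total 1609; lower one of the high values by 9 (still ≥ 160) to hit 1600.

1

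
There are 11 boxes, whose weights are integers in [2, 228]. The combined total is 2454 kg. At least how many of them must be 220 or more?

Each value short of 220 is at most 219, costing at least 228 − 219 = 9 against the maximum total of 2508.
We can afford to lose at most 2508 − 2454 = 54, so at most ⌊54/9⌋ = 6 fall short, and at least 5 are ≥ 220.
Exactly 5 works: 5 values at 228 and 6 at 219 total 2454.

5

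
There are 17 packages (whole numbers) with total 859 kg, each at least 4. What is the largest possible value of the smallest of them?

If every one of the 17 were at least 51, the total would be at least 17 × 51 = 867 > 859.
Achievable: 8 of them at 50 and 9 at 51 total 859.

50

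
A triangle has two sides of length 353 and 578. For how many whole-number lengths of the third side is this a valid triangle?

The triangle inequality gives |353 − 578| < c < 353 + 578, i.e. 225 < c < 931.
So c can be any integer from 226 to 930: 705 values.

705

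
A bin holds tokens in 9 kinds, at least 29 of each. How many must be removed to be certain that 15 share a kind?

127

You could draw 14 of every kind without reaching 15 of any — 126 in all.
One more forces 15 of some kind, so 126 + 1 = 127.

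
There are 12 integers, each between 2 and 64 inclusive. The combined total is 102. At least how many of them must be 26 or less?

Let j be the number exceeding 26. Then the total is ≥ 27·j + 2·(12 − j) = 24 + 25j.
So 25j ≤ 78 and j ≤ 3; hence at least 12 − 3 = 9 are ≤ 26.
Exactly 9 works: 9 values at 2 and 3 at 27 total 99; raise one of the low values by 3 (still ≤ 26) to hit 102.

9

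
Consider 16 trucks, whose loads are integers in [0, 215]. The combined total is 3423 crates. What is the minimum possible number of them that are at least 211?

13

If only k of them are at least 211, the other 16 − k are at most 210, so the total is at most k·215 + (16 − k)·210.
This must reach 3423, so k·215 + (16 − k)·210 ≥ 3423, giving k ≥ 13.
Exactly 13 works: 13 values at 215 and 3 at 210 total 3425; lower one of the high values by 2 (still ≥ 211) to hit 3423.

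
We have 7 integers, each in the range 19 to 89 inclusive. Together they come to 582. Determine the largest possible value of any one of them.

To make one integer as large as possible, make the other 6 as small as possible.
The other 6 contribute at least 6 × 19 = 114, leaving at most 582 − 114 = 468.
But each integer is capped at 89, so the maximum is 89.
Achievable: one at 89 and the other 6 totalling 493, which fits since 6 × 19 ≤ 493 ≤ 6 × 89.

89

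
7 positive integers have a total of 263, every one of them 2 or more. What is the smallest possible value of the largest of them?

38

If every one of the 7 were at most 37, the total would be at most 7 × 37 = 259 < 263.
Equality holds with 4 values of 38 and 3 values of 37.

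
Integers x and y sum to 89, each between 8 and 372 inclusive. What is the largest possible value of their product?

xy = x(89 − x) is maximized when x is as near 89/2 as the bounds allow.
Taking x = 44 and y = 45 (both in [8, 372]) gives xy = 1980.

1980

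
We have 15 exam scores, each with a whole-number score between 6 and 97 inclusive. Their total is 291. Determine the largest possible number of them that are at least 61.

3

Suppose k of them are at least 61. Those contribute at least 61 each and the other 15 − k at least 6 each.
So the total is at least 61k + 6(15 − k) = 90 + 55k. This must be ≤ 291, giving k ≤ 3.
k = 3 is achieved by 3 values at 61 and 12 at 6, total 255; add 36 to one value (staying below 61) to reach 291.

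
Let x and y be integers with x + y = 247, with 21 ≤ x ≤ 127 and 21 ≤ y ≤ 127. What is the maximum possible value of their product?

15252

xy = x(247 − x) is maximized when x is as near 247/2 as the bounds allow.
Taking x = 123 and y = 124 (both in [21, 127]) gives xy = 15252.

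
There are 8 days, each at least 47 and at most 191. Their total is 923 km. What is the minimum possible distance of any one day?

To make one day as small as possible, make the other 7 as large as possible.
The other 7 can take up 7 × 191 = 1337 ≥ 923 − 47, so one day can sit at its floor of 47.
Achievable: one at 47 and the other 7 totalling 876, which fits since 7 × 47 ≤ 876 ≤ 7 × 191.

47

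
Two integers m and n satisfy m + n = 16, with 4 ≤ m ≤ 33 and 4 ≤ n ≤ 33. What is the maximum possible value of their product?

For a fixed sum, the product mn is largest when m and n are as close as possible.
Taking m = 8 and n = 8 (both in [4, 33]) gives mn = 64.

64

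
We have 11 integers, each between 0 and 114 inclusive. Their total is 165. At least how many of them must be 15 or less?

Let j be the number exceeding 15. Then the total is ≥ 16·j + 0·(11 − j) = 0 + 16j.
So 16j ≤ 165 and j ≤ 10; hence at least 11 − 10 = 1 are ≤ 15.
Exactly 1 works: 1 value at 0 and 10 at 16 total 160; raise one of the low values by 5 (still ≤ 15) to hit 165.

1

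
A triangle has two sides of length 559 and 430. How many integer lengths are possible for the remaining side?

859

The triangle inequality gives |559 − 430| < c < 559 + 430, i.e. 129 < c < 989.
So c can be any integer from 130 to 988: 859 values.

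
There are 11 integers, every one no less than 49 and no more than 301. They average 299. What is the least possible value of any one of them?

To make one integer as small as possible, make the other 10 as large as possible.
The total is 11 × 299 = 3289.
The other 10 contribute at most 10 × 301 = 3010, leaving at least 3289 − 3010 = 279.
Since 279 ≥ 49, this is achievable: one at 279 and 10 at 301.

279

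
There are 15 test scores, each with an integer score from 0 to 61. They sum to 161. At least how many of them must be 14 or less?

If only k of them are at most 14, the other 15 − k are at least 15, so the total is at least (15 − k)·15 + k·0.
This is ≤ 161, so (15 − k)·15 + 0k ≤ 161, which gives k ≥ 5.
Exactly 5 works: 5 values at 0 and 10 at 15 total 150; raise one of the low values by 11 (still ≤ 14) to hit 161.

5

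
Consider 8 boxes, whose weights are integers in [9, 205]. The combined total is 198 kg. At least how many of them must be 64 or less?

Let j be the number exceeding 64. Then the total is ≥ 65·j + 9·(8 − j) = 72 + 56j.
So 56j ≤ 126 and j ≤ 2; hence at least 8 − 2 = 6 are ≤ 64.
Exactly 6 works: 6 values at 9 and 2 at 65 total 184; raise one of the low values by 14 (still ≤ 64) to hit 198.

6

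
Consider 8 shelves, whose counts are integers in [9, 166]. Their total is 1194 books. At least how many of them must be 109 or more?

6

Suppose at most 8 − j of them reach 109; then j values are ≤ 108 and the rest ≤ 166.
The total is then ≤ 108·j + 166·(8 − j) = 1328 − 58j. For this to be ≥ 1194 we need j ≤ 2, so at least 8 − 2 = 6 must reach 109.
Exactly 6 works: 6 values at 166 and 2 at 108 total 1212; lower one of the high values by 18 (still ≥ 109) to hit 1194.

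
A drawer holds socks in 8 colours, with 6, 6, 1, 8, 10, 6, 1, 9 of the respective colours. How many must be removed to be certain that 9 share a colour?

In the worst case you take as many as possible of each colour without reaching 9: 6 + 6 + 1 + 8 + 8 + 6 + 1 + 8 = 44.
The next one must give 9 of some colour, so 44 + 1 = 45.

45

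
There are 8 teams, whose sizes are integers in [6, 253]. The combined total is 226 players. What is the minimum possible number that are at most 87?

Each value above 87 is at least 88, contributing at least 88 − 6 = 82 above the floor 6.
The sum exceeds the floor total 48 by 178, so at most ⌊178/82⌋ = 2 exceed 87, and at least 6 are ≤ 87.
Exactly 6 works: 6 values at 6 and 2 at 88 total 212; raise one of the low values by 14 (still ≤ 87) to hit 226.

6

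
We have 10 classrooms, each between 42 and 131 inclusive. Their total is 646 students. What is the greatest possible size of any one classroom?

To make one classroom as large as possible, make the other 9 as small as possible.
The other 9 contribute at least 9 × 42 = 378, leaving at most 646 − 378 = 268.
But each classroom is capped at 131, so the maximum is 131.
Achievable: one at 131 and the other 9 totalling 515, which fits since 9 × 42 ≤ 515 ≤ 9 × 131.

131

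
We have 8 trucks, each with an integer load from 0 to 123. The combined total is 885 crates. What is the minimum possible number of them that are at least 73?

Each value short of 73 is at most 72, costing at least 123 − 72 = 51 against the maximum total of 984.
We can afford to lose at most 984 − 885 = 99, so at most ⌊99/51⌋ = 1 fall short, and at least 7 are ≥ 73.
Exactly 7 works: 7 values at 123 and 1 at 72 total 933; lower one of the high values by 48 (still ≥ 73) to hit 885.

7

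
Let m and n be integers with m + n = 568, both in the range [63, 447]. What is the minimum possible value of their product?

54087

Since m + n is fixed, pushing one of them to its bound minimizes the product.
At the endpoint m = 121, n = 568 − 121 = 447, so mn = 121 × 447 = 54087.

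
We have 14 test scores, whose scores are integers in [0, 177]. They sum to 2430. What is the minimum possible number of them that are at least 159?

If only k of them are at least 159, the other 14 − k are at most 158, so the total is at most k·177 + (14 − k)·158.
This must reach 2430, so k·177 + (14 − k)·158 ≥ 2430, giving k ≥ 12.
Exactly 12 works: 12 values at 177 and 2 at 158 total 2440; lower one of the high values by 10 (still ≥ 159) to hit 2430.

12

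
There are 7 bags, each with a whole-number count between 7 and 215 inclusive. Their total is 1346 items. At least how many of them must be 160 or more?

5

If only k of them are at least 160, the other 7 − k are at most 159, so the total is at most k·215 + (7 − k)·159.
This must reach 1346, so k·215 + (7 − k)·159 ≥ 1346, giving k ≥ 5.
Exactly 5 works: 5 values at 215 and 2 at 159 total 1393; lower one of the high values by 47 (still ≥ 160) to hit 1346.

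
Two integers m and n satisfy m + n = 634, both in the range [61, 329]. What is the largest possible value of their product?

For a fixed sum, the product mn is largest when m and n are as close as possible.
Taking m = 317 and n = 317 (both in [61, 329]) gives mn = 100489.

100489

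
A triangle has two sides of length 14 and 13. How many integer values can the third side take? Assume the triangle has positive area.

25

The triangle inequality gives |14 − 13| < c < 14 + 13, i.e. 1 < c < 27.
So c can be any integer from 2 to 26: 25 values.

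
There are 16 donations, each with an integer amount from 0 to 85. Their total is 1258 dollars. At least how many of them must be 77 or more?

If only k of them are at least 77, the other 16 − k are at most 76, so the total is at most k·85 + (16 − k)·76.
This must reach 1258, so k·85 + (16 − k)·76 ≥ 1258, giving k ≥ 5.
Exactly 5 works: 5 values at 85 and 11 at 76 total 1261; lower one of the high values by 3 (still ≥ 77) to hit 1258.

5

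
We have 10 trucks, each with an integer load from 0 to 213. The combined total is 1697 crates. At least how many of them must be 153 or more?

Each value short of 153 is at most 152, costing at least 213 − 152 = 61 against the maximum total of 2130.
We can afford to lose at most 2130 − 1697 = 433, so at most ⌊433/61⌋ = 7 fall short, and at least 3 are ≥ 153.
Exactly 3 works: 3 values at 213 and 7 at 152 total 1703; lower one of the high values by 6 (still ≥ 153) to hit 1697.

3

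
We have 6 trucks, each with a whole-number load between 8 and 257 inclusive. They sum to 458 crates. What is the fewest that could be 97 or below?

Each value above 97 is at least 98, contributing at least 98 − 8 = 90 above the floor 8.
The sum exceeds the floor total 48 by 410, so at most ⌊410/90⌋ = 4 exceed 97, and at least 2 are ≤ 97.
Exactly 2 works: 2 values at 8 and 4 at 98 total 408; raise one of the low values by 50 (still ≤ 97) to hit 458.

2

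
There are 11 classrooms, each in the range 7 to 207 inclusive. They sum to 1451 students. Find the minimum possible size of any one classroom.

7

To make one classroom as small as possible, make the other 10 as large as possible.
The other 10 can take up 10 × 207 = 2070 ≥ 1451 − 7, so one classroom can sit at its floor of 7.
Achievable: one at 7 and the other 10 totalling 1444, which fits since 10 × 7 ≤ 1444 ≤ 10 × 207.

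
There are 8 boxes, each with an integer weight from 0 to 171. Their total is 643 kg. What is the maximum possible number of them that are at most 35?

5

Each value at 35 or below falls at least 171 − 35 = 136 short of the ceiling 171.
The ceiling total is 8 × 171 = 1368, and we need 643, so at most ⌊(1368 − 643)/136⌋ = 5 can be that low.
k = 5 is achieved by 5 values at 35 and 3 at 171, total 688; lower one of the 171's by 45 (still > 35) to reach 643.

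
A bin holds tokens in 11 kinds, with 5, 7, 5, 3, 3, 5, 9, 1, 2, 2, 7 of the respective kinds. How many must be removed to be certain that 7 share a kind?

45

In the worst case you take as many as possible of each kind without reaching 7: 5 + 6 + 5 + 3 + 3 + 5 + 6 + 1 + 2 + 2 + 6 = 44.
The next one must give 7 of some kind, so 44 + 1 = 45.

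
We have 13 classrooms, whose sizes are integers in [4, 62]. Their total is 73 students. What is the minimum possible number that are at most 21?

Each value above 21 is at least 22, contributing at least 22 − 4 = 18 above the floor 4.
The sum exceeds the floor total 52 by 21, so at most ⌊21/18⌋ = 1 exceed 21, and at least 12 are ≤ 21.
Exactly 12 works: 12 values at 4 and 1 at 22 total 70; raise one of the low values by 3 (still ≤ 21) to hit 73.

12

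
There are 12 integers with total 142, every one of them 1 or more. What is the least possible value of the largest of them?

12

The 12 values sum to 142, so their maximum is at least ⌈142/12⌉ = 12.
Equality holds with 10 values of 12 and 2 values of 11.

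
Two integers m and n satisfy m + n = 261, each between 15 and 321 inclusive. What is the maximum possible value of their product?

With m + n fixed, mn peaks when the two are closest together.
Taking m = 130 and n = 131 (both in [15, 321]) gives mn = 17030.

17030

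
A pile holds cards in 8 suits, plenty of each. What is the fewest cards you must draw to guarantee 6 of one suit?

41

In the worst case you draw 5 of each of the 8 suits: 8 × 5 = 40.
One more forces 6 of some suit, so 40 + 1 = 41.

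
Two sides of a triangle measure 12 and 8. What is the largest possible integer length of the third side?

19

The third side must be less than 12 + 8 = 20.
The largest integer below 20 is 19.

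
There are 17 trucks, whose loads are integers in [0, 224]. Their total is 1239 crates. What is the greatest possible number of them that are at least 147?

Suppose k of them are at least 147. Those contribute at least 147 each and the other 17 − k at least 0 each.
So the total is at least 147k + 0(17 − k) = 0 + 147k. This must be ≤ 1239, giving k ≤ 8.
k = 8 is achieved by 8 values at 147 and 9 at 0, total 1176; add 63 to one value (staying below 147) to reach 1239.

8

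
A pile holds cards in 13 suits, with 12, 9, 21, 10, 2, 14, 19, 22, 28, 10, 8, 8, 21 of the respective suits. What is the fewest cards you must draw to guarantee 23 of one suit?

In the worst case you take as many as possible of each suit without reaching 23: 12 + 9 + 21 + 10 + 2 + 14 + 19 + 22 + 22 + 10 + 8 + 8 + 21 = 178.
The next one must give 23 of some suit, so 178 + 1 = 179.

179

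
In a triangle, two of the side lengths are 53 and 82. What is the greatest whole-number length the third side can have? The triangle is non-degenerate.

The third side must be less than 53 + 82 = 135.
The largest integer below 135 is 134.

134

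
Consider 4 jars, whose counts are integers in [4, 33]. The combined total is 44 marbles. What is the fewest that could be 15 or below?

Each value above 15 is at least 16, contributing at least 16 − 4 = 12 above the floor 4.
The sum exceeds the floor total 16 by 28, so at most ⌊28/12⌋ = 2 exceed 15, and at least 2 are ≤ 15.
Exactly 2 works: 2 values at 4 and 2 at 16 total 40; raise one of the low values by 4 (still ≤ 15) to hit 44.

2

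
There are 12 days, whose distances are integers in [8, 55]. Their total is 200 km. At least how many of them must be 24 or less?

Let j be the number exceeding 24. Then the total is ≥ 25·j + 8·(12 − j) = 96 + 17j.
So 17j ≤ 104 and j ≤ 6; hence at least 12 − 6 = 6 are ≤ 24.
Exactly 6 works: 6 values at 8 and 6 at 25 total 198; raise one of the low values by 2 (still ≤ 24) to hit 200.

6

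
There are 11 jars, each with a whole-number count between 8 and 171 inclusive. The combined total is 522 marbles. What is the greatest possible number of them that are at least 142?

3

Suppose k of them are at least 142. Those contribute at least 142 each and the other 11 − k at least 8 each.
So the total is at least 142k + 8(11 − k) = 88 + 134k. This must be ≤ 522, giving k ≤ 3.
k = 3 is achieved by 3 values at 142 and 8 at 8, total 490; add 32 to one value (staying below 142) to reach 522.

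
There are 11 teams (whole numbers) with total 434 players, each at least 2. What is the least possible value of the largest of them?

The average is 434/11 > 39, so not all 11 can be 39 or less; the largest is ≥ 40.
Taking 6 copies of 39 and 5 copies of 40 gives exactly 434, so 40 is attained.

40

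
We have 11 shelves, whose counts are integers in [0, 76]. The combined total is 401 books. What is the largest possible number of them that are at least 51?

7

Suppose k of them are at least 51. Those contribute at least 51 each and the other 11 − k at least 0 each.
So the total is at least 51k + 0(11 − k) = 0 + 51k. This must be ≤ 401, giving k ≤ 7.
k = 7 is achieved by 7 values at 51 and 4 at 0, total 357; add 44 to one value (staying below 51) to reach 401.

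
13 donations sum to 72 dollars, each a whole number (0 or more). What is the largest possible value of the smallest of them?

If every one of the 13 were at least 6, the total would be at least 13 × 6 = 78 > 72.
Achievable: 6 of them at 5 and 7 at 6 total 72.

5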